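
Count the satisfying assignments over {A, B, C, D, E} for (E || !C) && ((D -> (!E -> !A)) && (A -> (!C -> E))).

Initial set: {((E || !C) && ((D -> (!E -> !A)) && (A -> (!C -> E))))}.
((E || !C) && ((D -> (!E -> !A)) && (A -> (!C -> E)))): α-rule — add (E || !C), ((D -> (!E -> !A)) && (A -> (!C -> E))).
((D -> (!E -> !A)) && (A -> (!C -> E))): α-rule — add (D -> (!E -> !A)), (A -> (!C -> E)).
(E || !C): β-rule — branch into E  //  !C.
  branch 1 (add E):
    (D -> (!E -> !A)): β-rule — branch into !D  //  (!E -> !A).
      branch 1.1 (add !D):
        (A -> (!C -> E)): β-rule — branch into !A  //  (!C -> E).
          branch 1.1.1 (add !A):
            ○ open, literals {A=false, D=false, E=true}.
          branch 1.1.2 (add (!C -> E)):
            (!C -> E): β-rule — branch into !!C  //  E.
              branch 1.1.2.1 (add !!C):
                ○ open, literals {C=true, D=false, E=true}.
              branch 1.1.2.2 (add E):
                ○ open, literals {D=false, E=true}.
      branch 1.2 (add (!E -> !A)):
        (A -> (!C -> E)): β-rule — branch into !A  //  (!C -> E).
          branch 1.2.1 (add !A):
            (!E -> !A): β-rule — branch into !!E  //  !A.
              branch 1.2.1.1 (add !!E):
                ○ open, literals {A=false, E=true}.
              branch 1.2.1.2 (add !A):
                ○ open, literals {A=false, E=true}.
          branch 1.2.2 (add (!C -> E)):
            (!E -> !A): β-rule — branch into !!E  //  !A.
              branch 1.2.2.1 (add !!E):
                (!C -> E): β-rule — branch into !!C  //  E.
                  branch 1.2.2.1.1 (add !!C):
                    ○ open, literals {C=true, E=true}.
                  branch 1.2.2.1.2 (add E):
                    ○ open, literals {E=true}.
              branch 1.2.2.2 (add !A):
                (!C -> E): β-rule — branch into !!C  //  E.
                  branch 1.2.2.2.1 (add !!C):
                    ○ open, literals {A=false, C=true, E=true}.
                  branch 1.2.2.2.2 (add E):
                    ○ open, literals {A=false, E=true}.
  branch 2 (add !C):
    (D -> (!E -> !A)): β-rule — branch into !D  //  (!E -> !A).
      branch 2.1 (add !D):
        (A -> (!C -> E)): β-rule — branch into !A  //  (!C -> E).
          branch 2.1.1 (add !A):
            ○ open, literals {A=false, C=false, D=false}.
          branch 2.1.2 (add (!C -> E)):
            (!C -> E): β-rule — branch into !!C  //  E.
              branch 2.1.2.1 (add !!C):
                × closes — contains both C and !C.
              branch 2.1.2.2 (add E):
                ○ open, literals {C=false, D=false, E=true}.
      branch 2.2 (add (!E -> !A)):
        (A -> (!C -> E)): β-rule — branch into !A  //  (!C -> E).
          branch 2.2.1 (add !A):
            (!E -> !A): β-rule — branch into !!E  //  !A.
              branch 2.2.1.1 (add !!E):
                ○ open, literals {A=false, C=false, E=true}.
              branch 2.2.1.2 (add !A):
                ○ open, literals {A=false, C=false}.
          branch 2.2.2 (add (!C -> E)):
            (!E -> !A): β-rule — branch into !!E  //  !A.
              branch 2.2.2.1 (add !!E):
                (!C -> E): β-rule — branch into !!C  //  E.
                  branch 2.2.2.1.1 (add !!C):
                    × closes — contains both C and !C.
                  branch 2.2.2.1.2 (add E):
                    ○ open, literals {C=false, E=true}.
              branch 2.2.2.2 (add !A):
                (!C -> E): β-rule — branch into !!C  //  E.
                  branch 2.2.2.2.1 (add !!C):
                    × closes — contains both C and !C.
                  branch 2.2.2.2.2 (add E):
                    ○ open, literals {A=false, C=false, E=true}.
3 branches closed, 15 open.
Each open branch fixes some atoms; the unmentioned ones are free. Counting distinct full assignments: branch {A=false, D=false, E=true} (B, C) contributes 4 new; branch {C=true, D=false, E=true} (A, B) contributes 2 new; branch {D=false, E=true} (A, B, C) contributes 2 new; branch {A=false, E=true} (B, C, D) contributes 4 new; branch {A=false, E=true} (B, C, D) contributes 0 new; branch {C=true, E=true} (A, B, D) contributes 2 new; branch {E=true} (A, B, C, D) contributes 2 new; branch {A=false, C=true, E=true} (B, D) contributes 0 new; branch {A=false, E=true} (B, C, D) contributes 0 new; branch {A=false, C=false, D=false} (B, E) contributes 2 new; branch {C=false, D=false, E=true} (A, B) contributes 0 new; branch {A=false, C=false, E=true} (B, D) contributes 0 new; branch {A=false, C=false} (B, D, E) contributes 2 new; branch {C=false, E=true} (A, B, D) contributes 0 new; branch {A=false, C=false, E=true} (B, D) contributes 0 new. Total: 20.

20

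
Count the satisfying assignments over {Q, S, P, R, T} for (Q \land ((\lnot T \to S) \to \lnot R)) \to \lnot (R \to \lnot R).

24

Initial set: {((Q \land ((\lnot T \to S) \to \lnot R)) \to \lnot (R \to \lnot R))}.
((Q \land ((\lnot T \to S) \to \lnot R)) \to \lnot (R \to \lnot R)): β-rule — branch into \lnot (Q \land ((\lnot T \to S) \to \lnot R))  //  \lnot (R \to \lnot R).
  branch 1 (add \lnot (Q \land ((\lnot T \to S) \to \lnot R))):
    \lnot (Q \land ((\lnot T \to S) \to \lnot R)): β-rule — branch into \lnot Q  //  \lnot ((\lnot T \to S) \to \lnot R).
      branch 1.1 (add \lnot Q):
        ○ open, literals {Q=false}.
      branch 1.2 (add \lnot ((\lnot T \to S) \to \lnot R)):
        \lnot ((\lnot T \to S) \to \lnot R): α-rule — add (\lnot T \to S), \lnot \lnot R.
        (\lnot T \to S): β-rule — branch into \lnot \lnot T  //  S.
          branch 1.2.1 (add \lnot \lnot T):
            ○ open, literals {R=true, T=true}.
          branch 1.2.2 (add S):
            ○ open, literals {R=true, S=true}.
  branch 2 (add \lnot (R \to \lnot R)):
    \lnot (R \to \lnot R): α-rule — add R, \lnot \lnot R.
    ○ open, literals {R=true}.
0 branches closed, 4 open.
Each open branch fixes some atoms; the unmentioned ones are free. Counting distinct full assignments: branch {Q=false} (S, P, R, T) contributes 16 new; branch {R=true, T=true} (Q, S, P) contributes 4 new; branch {R=true, S=true} (Q, P, T) contributes 2 new; branch {R=true} (Q, S, P, T) contributes 2 new. Total: 24.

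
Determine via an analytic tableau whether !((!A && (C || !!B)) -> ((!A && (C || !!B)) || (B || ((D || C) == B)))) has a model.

Initial set: {!((!A && (C || !!B)) -> ((!A && (C || !!B)) || (B || ((D || C) == B))))}.
!((!A && (C || !!B)) -> ((!A && (C || !!B)) || (B || ((D || C) == B)))): α-rule — add (!A && (C || !!B)), !((!A && (C || !!B)) || (B || ((D || C) == B))).
(!A && (C || !!B)): α-rule — add !A, (C || !!B).
!((!A && (C || !!B)) || (B || ((D || C) == B))): α-rule — add !(!A && (C || !!B)), !(B || ((D || C) == B)).
!(B || ((D || C) == B)): α-rule — add !B, !((D || C) == B).
(C || !!B): β-rule — branch into C  //  !!B.
  branch 1 (add C):
    !(!A && (C || !!B)): β-rule — branch into !!A  //  !(C || !!B).
      branch 1.1 (add !!A):
        × closes — contains both A and !A.
      branch 1.2 (add !(C || !!B)):
        !(C || !!B): α-rule — add !C, !!!B.
        × closes — contains both C and !C.
  branch 2 (add !!B):
    !!B: drop double negation, giving B.
    × closes — contains both B and !B.
All 3 branches close.
Every branch closed; the formula is unsatisfiable.

Unsatisfiable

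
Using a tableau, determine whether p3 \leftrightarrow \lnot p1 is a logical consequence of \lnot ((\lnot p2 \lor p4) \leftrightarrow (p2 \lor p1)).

No

Initial set: {\lnot ((\lnot p2 \lor p4) \leftrightarrow (p2 \lor p1)); \lnot (p3 \leftrightarrow \lnot p1)}.
\lnot ((\lnot p2 \lor p4) \leftrightarrow (p2 \lor p1)): β-rule — branch into (\lnot p2 \lor p4), \lnot (p2 \lor p1)  //  \lnot (\lnot p2 \lor p4), (p2 \lor p1).
  branch 1 (add (\lnot p2 \lor p4), \lnot (p2 \lor p1)):
    \lnot (p2 \lor p1): α-rule — add \lnot p2, \lnot p1.
    \lnot (p3 \leftrightarrow \lnot p1): β-rule — branch into p3, \lnot \lnot p1  //  \lnot p3, \lnot p1.
      branch 1.1 (add p3, \lnot \lnot p1):
        × closes — contains both p1 and \lnot p1.
      branch 1.2 (add \lnot p3, \lnot p1):
        (\lnot p2 \lor p4): β-rule — branch into \lnot p2  //  p4.
          branch 1.2.1 (add \lnot p2):
            ○ open, literals {p1=false, p2=false, p3=false}.
          branch 1.2.2 (add p4):
            ○ open, literals {p1=false, p2=false, p3=false, p4=true}.
  branch 2 (add \lnot (\lnot p2 \lor p4), (p2 \lor p1)):
    \lnot (\lnot p2 \lor p4): α-rule — add \lnot \lnot p2, \lnot p4.
    \lnot (p3 \leftrightarrow \lnot p1): β-rule — branch into p3, \lnot \lnot p1  //  \lnot p3, \lnot p1.
      branch 2.1 (add p3, \lnot \lnot p1):
        (p2 \lor p1): β-rule — branch into p2  //  p1.
          branch 2.1.1 (add p2):
            ○ open, literals {p1=true, p2=true, p3=true, p4=false}.
          branch 2.1.2 (add p1):
            ○ open, literals {p1=true, p2=true, p3=true, p4=false}.
      branch 2.2 (add \lnot p3, \lnot p1):
        (p2 \lor p1): β-rule — branch into p2  //  p1.
          branch 2.2.1 (add p2):
            ○ open, literals {p1=false, p2=true, p3=false, p4=false}.
          branch 2.2.2 (add p1):
            × closes — contains both p1 and \lnot p1.
2 branches closed, 5 open.
An open branch gives a countermodel: p1=false, p2=false, p3=false (unmentioned atoms arbitrary); the premises hold there but the conclusion fails.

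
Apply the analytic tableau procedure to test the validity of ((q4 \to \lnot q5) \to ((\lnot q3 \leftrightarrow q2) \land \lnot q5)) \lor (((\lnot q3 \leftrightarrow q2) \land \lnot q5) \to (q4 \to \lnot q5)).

Assume the negation and expand:
Initial set: {\lnot (((q4 \to \lnot q5) \to ((\lnot q3 \leftrightarrow q2) \land \lnot q5)) \lor (((\lnot q3 \leftrightarrow q2) \land \lnot q5) \to (q4 \to \lnot q5)))}.
\lnot (((q4 \to \lnot q5) \to ((\lnot q3 \leftrightarrow q2) \land \lnot q5)) \lor (((\lnot q3 \leftrightarrow q2) \land \lnot q5) \to (q4 \to \lnot q5))): α-rule — add \lnot ((q4 \to \lnot q5) \to ((\lnot q3 \leftrightarrow q2) \land \lnot q5)), \lnot (((\lnot q3 \leftrightarrow q2) \land \lnot q5) \to (q4 \to \lnot q5)).
\lnot ((q4 \to \lnot q5) \to ((\lnot q3 \leftrightarrow q2) \land \lnot q5)): α-rule — add (q4 \to \lnot q5), \lnot ((\lnot q3 \leftrightarrow q2) \land \lnot q5).
\lnot (((\lnot q3 \leftrightarrow q2) \land \lnot q5) \to (q4 \to \lnot q5)): α-rule — add ((\lnot q3 \leftrightarrow q2) \land \lnot q5), \lnot (q4 \to \lnot q5).
((\lnot q3 \leftrightarrow q2) \land \lnot q5): α-rule — add (\lnot q3 \leftrightarrow q2), \lnot q5.
\lnot (q4 \to \lnot q5): α-rule — add q4, \lnot \lnot q5.
× closes — contains both q5 and \lnot q5.
All 1 branch closes.
Every branch closed, so the negation is unsatisfiable and the formula is valid.

Valid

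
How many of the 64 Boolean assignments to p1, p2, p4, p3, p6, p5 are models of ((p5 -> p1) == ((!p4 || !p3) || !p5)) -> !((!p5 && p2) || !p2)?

24

Initial set: {(((p5 -> p1) == ((!p4 || !p3) || !p5)) -> !((!p5 && p2) || !p2))}.
(((p5 -> p1) == ((!p4 || !p3) || !p5)) -> !((!p5 && p2) || !p2)): β-rule — branch into !((p5 -> p1) == ((!p4 || !p3) || !p5))  //  !((!p5 && p2) || !p2).
  branch 1 (add !((p5 -> p1) == ((!p4 || !p3) || !p5))):
    !((p5 -> p1) == ((!p4 || !p3) || !p5)): β-rule — branch into (p5 -> p1), !((!p4 || !p3) || !p5)  //  !(p5 -> p1), ((!p4 || !p3) || !p5).
      branch 1.1 (add (p5 -> p1), !((!p4 || !p3) || !p5)):
        !((!p4 || !p3) || !p5): α-rule — add !(!p4 || !p3), !!p5.
        !(!p4 || !p3): α-rule — add !!p4, !!p3.
        (p5 -> p1): β-rule — branch into !p5  //  p1.
          branch 1.1.1 (add !p5):
            × closes — contains both p5 and !p5.
          branch 1.1.2 (add p1):
            ○ open, literals {p1=1, p3=1, p4=1, p5=1}.
      branch 1.2 (add !(p5 -> p1), ((!p4 || !p3) || !p5)):
        !(p5 -> p1): α-rule — add p5, !p1.
        ((!p4 || !p3) || !p5): β-rule — branch into (!p4 || !p3)  //  !p5.
          branch 1.2.1 (add (!p4 || !p3)):
            (!p4 || !p3): β-rule — branch into !p4  //  !p3.
              branch 1.2.1.1 (add !p4):
                ○ open, literals {p1=0, p4=0, p5=1}.
              branch 1.2.1.2 (add !p3):
                ○ open, literals {p1=0, p3=0, p5=1}.
          branch 1.2.2 (add !p5):
            × closes — contains both p5 and !p5.
  branch 2 (add !((!p5 && p2) || !p2)):
    !((!p5 && p2) || !p2): α-rule — add !(!p5 && p2), !!p2.
    !(!p5 && p2): β-rule — branch into !!p5  //  !p2.
      branch 2.1 (add !!p5):
        ○ open, literals {p2=1, p5=1}.
      branch 2.2 (add !p2):
        × closes — contains both p2 and !p2.
3 branches closed, 4 open.
Each open branch fixes some atoms; the unmentioned ones are free. Counting distinct full assignments: branch {p1=1, p3=1, p4=1, p5=1} (p2, p6) contributes 4 new; branch {p1=0, p4=0, p5=1} (p2, p3, p6) contributes 8 new; branch {p1=0, p3=0, p5=1} (p2, p4, p6) contributes 4 new; branch {p2=1, p5=1} (p1, p4, p3, p6) contributes 8 new. Total: 24.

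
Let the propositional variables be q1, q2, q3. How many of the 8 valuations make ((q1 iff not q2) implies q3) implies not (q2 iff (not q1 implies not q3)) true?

Initial set: {(((q1 iff not q2) implies q3) implies not (q2 iff (not q1 implies not q3)))}.
(((q1 iff not q2) implies q3) implies not (q2 iff (not q1 implies not q3))): β-rule — branch into not ((q1 iff not q2) implies q3)  //  not (q2 iff (not q1 implies not q3)).
  branch 1 (add not ((q1 iff not q2) implies q3)):
    not ((q1 iff not q2) implies q3): α-rule — add (q1 iff not q2), not q3.
    (q1 iff not q2): β-rule — branch into q1, not q2  //  not q1, not not q2.
      branch 1.1 (add q1, not q2):
        ○ open, literals {q1=T, q2=F, q3=F}.
      branch 1.2 (add not q1, not not q2):
        ○ open, literals {q1=F, q2=T, q3=F}.
  branch 2 (add not (q2 iff (not q1 implies not q3))):
    not (q2 iff (not q1 implies not q3)): β-rule — branch into q2, not (not q1 implies not q3)  //  not q2, (not q1 implies not q3).
      branch 2.1 (add q2, not (not q1 implies not q3)):
        not (not q1 implies not q3): α-rule — add not q1, not not q3.
        ○ open, literals {q1=F, q2=T, q3=T}.
      branch 2.2 (add not q2, (not q1 implies not q3)):
        (not q1 implies not q3): β-rule — branch into not not q1  //  not q3.
          branch 2.2.1 (add not not q1):
            ○ open, literals {q1=T, q2=F}.
          branch 2.2.2 (add not q3):
            ○ open, literals {q2=F, q3=F}.
0 branches closed, 5 open.
Each open branch fixes some atoms; the unmentioned ones are free. Counting distinct full assignments: branch {q1=T, q2=F, q3=F} (none free) contributes 1 new; branch {q1=F, q2=T, q3=F} (none free) contributes 1 new; branch {q1=F, q2=T, q3=T} (none free) contributes 1 new; branch {q1=T, q2=F} (q3) contributes 1 new; branch {q2=F, q3=F} (q1) contributes 1 new. Total: 5.

5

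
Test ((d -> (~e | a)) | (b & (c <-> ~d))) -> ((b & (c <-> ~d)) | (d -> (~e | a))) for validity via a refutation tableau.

Valid

Assume the negation and expand:
Initial set: {~(((d -> (~e | a)) | (b & (c <-> ~d))) -> ((b & (c <-> ~d)) | (d -> (~e | a))))}.
~(((d -> (~e | a)) | (b & (c <-> ~d))) -> ((b & (c <-> ~d)) | (d -> (~e | a)))): α-rule — add ((d -> (~e | a)) | (b & (c <-> ~d))), ~((b & (c <-> ~d)) | (d -> (~e | a))).
~((b & (c <-> ~d)) | (d -> (~e | a))): α-rule — add ~(b & (c <-> ~d)), ~(d -> (~e | a)).
~(d -> (~e | a)): α-rule — add d, ~(~e | a).
~(~e | a): α-rule — add ~~e, ~a.
((d -> (~e | a)) | (b & (c <-> ~d))): β-rule — branch into (d -> (~e | a))  //  (b & (c <-> ~d)).
  branch 1 (add (d -> (~e | a))):
    ~(b & (c <-> ~d)): β-rule — branch into ~b  //  ~(c <-> ~d).
      branch 1.1 (add ~b):
        (d -> (~e | a)): β-rule — branch into ~d  //  (~e | a).
          branch 1.1.1 (add ~d):
            × closes — contains both d and ~d.
          branch 1.1.2 (add (~e | a)):
            (~e | a): β-rule — branch into ~e  //  a.
              branch 1.1.2.1 (add ~e):
                × closes — contains both e and ~e.
              branch 1.1.2.2 (add a):
                × closes — contains both a and ~a.
      branch 1.2 (add ~(c <-> ~d)):
        (d -> (~e | a)): β-rule — branch into ~d  //  (~e | a).
          branch 1.2.1 (add ~d):
            × closes — contains both d and ~d.
          branch 1.2.2 (add (~e | a)):
            ~(c <-> ~d): β-rule — branch into c, ~~d  //  ~c, ~d.
              branch 1.2.2.1 (add c, ~~d):
                (~e | a): β-rule — branch into ~e  //  a.
                  branch 1.2.2.1.1 (add ~e):
                    × closes — contains both e and ~e.
                  branch 1.2.2.1.2 (add a):
                    × closes — contains both a and ~a.
              branch 1.2.2.2 (add ~c, ~d):
                × closes — contains both d and ~d.
  branch 2 (add (b & (c <-> ~d))):
    (b & (c <-> ~d)): α-rule — add b, (c <-> ~d).
    ~(b & (c <-> ~d)): β-rule — branch into ~b  //  ~(c <-> ~d).
      branch 2.1 (add ~b):
        × closes — contains both b and ~b.
      branch 2.2 (add ~(c <-> ~d)):
        (c <-> ~d): β-rule — branch into c, ~d  //  ~c, ~~d.
          branch 2.2.1 (add c, ~d):
            × closes — contains both d and ~d.
          branch 2.2.2 (add ~c, ~~d):
            ~(c <-> ~d): β-rule — branch into c, ~~d  //  ~c, ~d.
              branch 2.2.2.1 (add c, ~~d):
                × closes — contains both c and ~c.
              branch 2.2.2.2 (add ~c, ~d):
                × closes — contains both d and ~d.
All 11 branches close.
Every branch closed, so the negation is unsatisfiable and the formula is valid.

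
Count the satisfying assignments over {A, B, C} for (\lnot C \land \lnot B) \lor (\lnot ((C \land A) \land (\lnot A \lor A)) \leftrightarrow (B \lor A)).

5

Initial set: {((\lnot C \land \lnot B) \lor (\lnot ((C \land A) \land (\lnot A \lor A)) \leftrightarrow (B \lor A)))}.
((\lnot C \land \lnot B) \lor (\lnot ((C \land A) \land (\lnot A \lor A)) \leftrightarrow (B \lor A))): β-rule — branch into (\lnot C \land \lnot B)  //  (\lnot ((C \land A) \land (\lnot A \lor A)) \leftrightarrow (B \lor A)).
  branch 1 (add (\lnot C \land \lnot B)):
    (\lnot C \land \lnot B): α-rule — add \lnot C, \lnot B.
    ○ open, literals {B=F, C=F}.
  branch 2 (add (\lnot ((C \land A) \land (\lnot A \lor A)) \leftrightarrow (B \lor A))):
    (\lnot ((C \land A) \land (\lnot A \lor A)) \leftrightarrow (B \lor A)): β-rule — branch into \lnot ((C \land A) \land (\lnot A \lor A)), (B \lor A)  //  \lnot \lnot ((C \land A) \land (\lnot A \lor A)), \lnot (B \lor A).
      branch 2.1 (add \lnot ((C \land A) \land (\lnot A \lor A)), (B \lor A)):
        \lnot ((C \land A) \land (\lnot A \lor A)): β-rule — branch into \lnot (C \land A)  //  \lnot (\lnot A \lor A).
          branch 2.1.1 (add \lnot (C \land A)):
            (B \lor A): β-rule — branch into B  //  A.
              branch 2.1.1.1 (add B):
                \lnot (C \land A): β-rule — branch into \lnot C  //  \lnot A.
                  branch 2.1.1.1.1 (add \lnot C):
                    ○ open, literals {B=T, C=F}.
                  branch 2.1.1.1.2 (add \lnot A):
                    ○ open, literals {A=F, B=T}.
              branch 2.1.1.2 (add A):
                \lnot (C \land A): β-rule — branch into \lnot C  //  \lnot A.
                  branch 2.1.1.2.1 (add \lnot C):
                    ○ open, literals {A=T, C=F}.
                  branch 2.1.1.2.2 (add \lnot A):
                    × closes — contains both A and \lnot A.
          branch 2.1.2 (add \lnot (\lnot A \lor A)):
            \lnot (\lnot A \lor A): α-rule — add \lnot \lnot A, \lnot A.
            × closes — contains both A and \lnot A.
      branch 2.2 (add \lnot \lnot ((C \land A) \land (\lnot A \lor A)), \lnot (B \lor A)):
        \lnot \lnot ((C \land A) \land (\lnot A \lor A)): α-rule — add (C \land A), (\lnot A \lor A).
        \lnot (B \lor A): α-rule — add \lnot B, \lnot A.
        (C \land A): α-rule — add C, A.
        × closes — contains both A and \lnot A.
3 branches closed, 4 open.
Each open branch fixes some atoms; the unmentioned ones are free. Counting distinct full assignments: branch {B=F, C=F} (A) contributes 2 new; branch {B=T, C=F} (A) contributes 2 new; branch {A=F, B=T} (C) contributes 1 new; branch {A=T, C=F} (B) contributes 0 new. Total: 5.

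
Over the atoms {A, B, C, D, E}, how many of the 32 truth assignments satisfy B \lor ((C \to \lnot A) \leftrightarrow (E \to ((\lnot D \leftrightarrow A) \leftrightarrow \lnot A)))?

26

Initial set: {T (B \lor ((C \to \lnot A) \leftrightarrow (E \to ((\lnot D \leftrightarrow A) \leftrightarrow \lnot A))))}.
T (B \lor ((C \to \lnot A) \leftrightarrow (E \to ((\lnot D \leftrightarrow A) \leftrightarrow \lnot A)))): β-rule — branch into T B  //  T ((C \to \lnot A) \leftrightarrow (E \to ((\lnot D \leftrightarrow A) \leftrightarrow \lnot A))).
  branch 1 (add T B):
    ○ open, literals {B=true}.
  branch 2 (add T ((C \to \lnot A) \leftrightarrow (E \to ((\lnot D \leftrightarrow A) \leftrightarrow \lnot A)))):
    T ((C \to \lnot A) \leftrightarrow (E \to ((\lnot D \leftrightarrow A) \leftrightarrow \lnot A))): β-rule — branch into T (C \to \lnot A), T (E \to ((\lnot D \leftrightarrow A) \leftrightarrow \lnot A))  //  F (C \to \lnot A), F (E \to ((\lnot D \leftrightarrow A) \leftrightarrow \lnot A)).
      branch 2.1 (add T (C \to \lnot A), T (E \to ((\lnot D \leftrightarrow A) \leftrightarrow \lnot A))):
        T (C \to \lnot A): β-rule — branch into F C  //  T \lnot A.
          branch 2.1.1 (add F C):
            T (E \to ((\lnot D \leftrightarrow A) \leftrightarrow \lnot A)): β-rule — branch into F E  //  T ((\lnot D \leftrightarrow A) \leftrightarrow \lnot A).
              branch 2.1.1.1 (add F E):
                ○ open, literals {C=false, E=false}.
              branch 2.1.1.2 (add T ((\lnot D \leftrightarrow A) \leftrightarrow \lnot A)):
                T ((\lnot D \leftrightarrow A) \leftrightarrow \lnot A): β-rule — branch into T (\lnot D \leftrightarrow A), T \lnot A  //  F (\lnot D \leftrightarrow A), F \lnot A.
                  branch 2.1.1.2.1 (add T (\lnot D \leftrightarrow A), T \lnot A):
                    T (\lnot D \leftrightarrow A): β-rule — branch into T \lnot D, T A  //  F \lnot D, F A.
                      branch 2.1.1.2.1.1 (add T \lnot D, T A):
                        × closes — contains both A and \lnot A.
                      branch 2.1.1.2.1.2 (add F \lnot D, F A):
                        ○ open, literals {A=false, C=false, D=true}.
                  branch 2.1.1.2.2 (add F (\lnot D \leftrightarrow A), F \lnot A):
                    F (\lnot D \leftrightarrow A): β-rule — branch into T \lnot D, F A  //  F \lnot D, T A.
                      branch 2.1.1.2.2.1 (add T \lnot D, F A):
                        × closes — contains both A and \lnot A.
                      branch 2.1.1.2.2.2 (add F \lnot D, T A):
                        ○ open, literals {A=true, C=false, D=true}.
          branch 2.1.2 (add T \lnot A):
            T (E \to ((\lnot D \leftrightarrow A) \leftrightarrow \lnot A)): β-rule — branch into F E  //  T ((\lnot D \leftrightarrow A) \leftrightarrow \lnot A).
              branch 2.1.2.1 (add F E):
                ○ open, literals {A=false, E=false}.
              branch 2.1.2.2 (add T ((\lnot D \leftrightarrow A) \leftrightarrow \lnot A)):
                T ((\lnot D \leftrightarrow A) \leftrightarrow \lnot A): β-rule — branch into T (\lnot D \leftrightarrow A), T \lnot A  //  F (\lnot D \leftrightarrow A), F \lnot A.
                  branch 2.1.2.2.1 (add T (\lnot D \leftrightarrow A), T \lnot A):
                    T (\lnot D \leftrightarrow A): β-rule — branch into T \lnot D, T A  //  F \lnot D, F A.
                      branch 2.1.2.2.1.1 (add T \lnot D, T A):
                        × closes — contains both A and \lnot A.
                      branch 2.1.2.2.1.2 (add F \lnot D, F A):
                        ○ open, literals {A=false, D=true}.
                  branch 2.1.2.2.2 (add F (\lnot D \leftrightarrow A), F \lnot A):
                    × closes — contains both A and \lnot A.
      branch 2.2 (add F (C \to \lnot A), F (E \to ((\lnot D \leftrightarrow A) \leftrightarrow \lnot A))):
        F (C \to \lnot A): α-rule — add T C, F \lnot A.
        F (E \to ((\lnot D \leftrightarrow A) \leftrightarrow \lnot A)): α-rule — add T E, F ((\lnot D \leftrightarrow A) \leftrightarrow \lnot A).
        F ((\lnot D \leftrightarrow A) \leftrightarrow \lnot A): β-rule — branch into T (\lnot D \leftrightarrow A), F \lnot A  //  F (\lnot D \leftrightarrow A), T \lnot A.
          branch 2.2.1 (add T (\lnot D \leftrightarrow A), F \lnot A):
            T (\lnot D \leftrightarrow A): β-rule — branch into T \lnot D, T A  //  F \lnot D, F A.
              branch 2.2.1.1 (add T \lnot D, T A):
                ○ open, literals {A=true, C=true, D=false, E=true}.
              branch 2.2.1.2 (add F \lnot D, F A):
                × closes — contains both A and \lnot A.
          branch 2.2.2 (add F (\lnot D \leftrightarrow A), T \lnot A):
            × closes — contains both A and \lnot A.
6 branches closed, 7 open.
Each open branch fixes some atoms; the unmentioned ones are free. Counting distinct full assignments: branch {B=true} (A, C, D, E) contributes 16 new; branch {C=false, E=false} (A, B, D) contributes 4 new; branch {A=false, C=false, D=true} (B, E) contributes 1 new; branch {A=true, C=false, D=true} (B, E) contributes 1 new; branch {A=false, E=false} (B, C, D) contributes 2 new; branch {A=false, D=true} (B, C, E) contributes 1 new; branch {A=true, C=true, D=false, E=true} (B) contributes 1 new. Total: 26.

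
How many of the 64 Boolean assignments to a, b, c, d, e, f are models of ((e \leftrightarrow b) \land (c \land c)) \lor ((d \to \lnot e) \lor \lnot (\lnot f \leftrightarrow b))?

Initial set: {(((e \leftrightarrow b) \land (c \land c)) \lor ((d \to \lnot e) \lor \lnot (\lnot f \leftrightarrow b)))}.
(((e \leftrightarrow b) \land (c \land c)) \lor ((d \to \lnot e) \lor \lnot (\lnot f \leftrightarrow b))): β-rule — branch into ((e \leftrightarrow b) \land (c \land c))  //  ((d \to \lnot e) \lor \lnot (\lnot f \leftrightarrow b)).
  branch 1 (add ((e \leftrightarrow b) \land (c \land c))):
    ((e \leftrightarrow b) \land (c \land c)): α-rule — add (e \leftrightarrow b), (c \land c).
    (c \land c): α-rule — add c, c.
    (e \leftrightarrow b): β-rule — branch into e, b  //  \lnot e, \lnot b.
      branch 1.1 (add e, b):
        ○ open, literals {b=true, c=true, e=true}.
      branch 1.2 (add \lnot e, \lnot b):
        ○ open, literals {b=false, c=true, e=false}.
  branch 2 (add ((d \to \lnot e) \lor \lnot (\lnot f \leftrightarrow b))):
    ((d \to \lnot e) \lor \lnot (\lnot f \leftrightarrow b)): β-rule — branch into (d \to \lnot e)  //  \lnot (\lnot f \leftrightarrow b).
      branch 2.1 (add (d \to \lnot e)):
        (d \to \lnot e): β-rule — branch into \lnot d  //  \lnot e.
          branch 2.1.1 (add \lnot d):
            ○ open, literals {d=false}.
          branch 2.1.2 (add \lnot e):
            ○ open, literals {e=false}.
      branch 2.2 (add \lnot (\lnot f \leftrightarrow b)):
        \lnot (\lnot f \leftrightarrow b): β-rule — branch into \lnot f, \lnot b  //  \lnot \lnot f, b.
          branch 2.2.1 (add \lnot f, \lnot b):
            ○ open, literals {b=false, f=false}.
          branch 2.2.2 (add \lnot \lnot f, b):
            ○ open, literals {b=true, f=true}.
0 branches closed, 6 open.
Each open branch fixes some atoms; the unmentioned ones are free. Counting distinct full assignments: branch {b=true, c=true, e=true} (a, d, f) contributes 8 new; branch {b=false, c=true, e=false} (a, d, f) contributes 8 new; branch {d=false} (a, b, c, e, f) contributes 24 new; branch {e=false} (a, b, c, d, f) contributes 12 new; branch {b=false, f=false} (a, c, d, e) contributes 4 new; branch {b=true, f=true} (a, c, d, e) contributes 2 new. Total: 58.

58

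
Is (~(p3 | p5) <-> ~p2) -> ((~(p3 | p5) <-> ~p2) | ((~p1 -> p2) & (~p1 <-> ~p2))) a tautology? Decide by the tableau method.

Valid

Assume the negation and expand:
Initial set: {F ((~(p3 | p5) <-> ~p2) -> ((~(p3 | p5) <-> ~p2) | ((~p1 -> p2) & (~p1 <-> ~p2))))}.
F ((~(p3 | p5) <-> ~p2) -> ((~(p3 | p5) <-> ~p2) | ((~p1 -> p2) & (~p1 <-> ~p2)))): α-rule — add T (~(p3 | p5) <-> ~p2), F ((~(p3 | p5) <-> ~p2) | ((~p1 -> p2) & (~p1 <-> ~p2))).
F ((~(p3 | p5) <-> ~p2) | ((~p1 -> p2) & (~p1 <-> ~p2))): α-rule — add F (~(p3 | p5) <-> ~p2), F ((~p1 -> p2) & (~p1 <-> ~p2)).
T (~(p3 | p5) <-> ~p2): β-rule — branch into T ~(p3 | p5), T ~p2  //  F ~(p3 | p5), F ~p2.
  branch 1 (add T ~(p3 | p5), T ~p2):
    T ~(p3 | p5): α-rule — add F p3, F p5.
    F (~(p3 | p5) <-> ~p2): β-rule — branch into T ~(p3 | p5), F ~p2  //  F ~(p3 | p5), T ~p2.
      branch 1.1 (add T ~(p3 | p5), F ~p2):
        × closes — contains both p2 and ~p2.
      branch 1.2 (add F ~(p3 | p5), T ~p2):
        F ((~p1 -> p2) & (~p1 <-> ~p2)): β-rule — branch into F (~p1 -> p2)  //  F (~p1 <-> ~p2).
          branch 1.2.1 (add F (~p1 -> p2)):
            F (~p1 -> p2): α-rule — add T ~p1, F p2.
            F ~(p3 | p5): β-rule — branch into T p3  //  T p5.
              branch 1.2.1.1 (add T p3):
                × closes — contains both p3 and ~p3.
              branch 1.2.1.2 (add T p5):
                × closes — contains both p5 and ~p5.
          branch 1.2.2 (add F (~p1 <-> ~p2)):
            F ~(p3 | p5): β-rule — branch into T p3  //  T p5.
              branch 1.2.2.1 (add T p3):
                × closes — contains both p3 and ~p3.
              branch 1.2.2.2 (add T p5):
                × closes — contains both p5 and ~p5.
  branch 2 (add F ~(p3 | p5), F ~p2):
    F (~(p3 | p5) <-> ~p2): β-rule — branch into T ~(p3 | p5), F ~p2  //  F ~(p3 | p5), T ~p2.
      branch 2.1 (add T ~(p3 | p5), F ~p2):
        T ~(p3 | p5): α-rule — add F p3, F p5.
        F ((~p1 -> p2) & (~p1 <-> ~p2)): β-rule — branch into F (~p1 -> p2)  //  F (~p1 <-> ~p2).
          branch 2.1.1 (add F (~p1 -> p2)):
            F (~p1 -> p2): α-rule — add T ~p1, F p2.
            × closes — contains both p2 and ~p2.
          branch 2.1.2 (add F (~p1 <-> ~p2)):
            F ~(p3 | p5): β-rule — branch into T p3  //  T p5.
              branch 2.1.2.1 (add T p3):
                × closes — contains both p3 and ~p3.
              branch 2.1.2.2 (add T p5):
                × closes — contains both p5 and ~p5.
      branch 2.2 (add F ~(p3 | p5), T ~p2):
        × closes — contains both p2 and ~p2.
All 9 branches close.
Every branch closed, so the negation is unsatisfiable and the formula is valid.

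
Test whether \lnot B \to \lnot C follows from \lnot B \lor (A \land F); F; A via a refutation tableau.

No

Initial set: {(\lnot B \lor (A \land F)); F; A; \lnot (\lnot B \to \lnot C)}.
\lnot (\lnot B \to \lnot C): α-rule — add \lnot B, \lnot \lnot C.
(\lnot B \lor (A \land F)): β-rule — branch into \lnot B  //  (A \land F).
  branch 1 (add \lnot B):
    ○ open, literals {A=T, B=F, C=T, F=T}.
  branch 2 (add (A \land F)):
    (A \land F): α-rule — add A, F.
    ○ open, literals {A=T, B=F, C=T, F=T}.
0 branches closed, 2 open.
An open branch gives a countermodel: A=T, B=F, C=T, F=T (unmentioned atoms arbitrary); the premises hold there but the conclusion fails.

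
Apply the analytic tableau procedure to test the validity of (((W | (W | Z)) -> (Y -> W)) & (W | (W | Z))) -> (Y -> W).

Assume the negation and expand:
Initial set: {F ((((W | (W | Z)) -> (Y -> W)) & (W | (W | Z))) -> (Y -> W))}.
F ((((W | (W | Z)) -> (Y -> W)) & (W | (W | Z))) -> (Y -> W)): α-rule — add T (((W | (W | Z)) -> (Y -> W)) & (W | (W | Z))), F (Y -> W).
T (((W | (W | Z)) -> (Y -> W)) & (W | (W | Z))): α-rule — add T ((W | (W | Z)) -> (Y -> W)), T (W | (W | Z)).
F (Y -> W): α-rule — add T Y, F W.
T ((W | (W | Z)) -> (Y -> W)): β-rule — branch into F (W | (W | Z))  //  T (Y -> W).
  branch 1 (add F (W | (W | Z))):
    F (W | (W | Z)): α-rule — add F W, F (W | Z).
    F (W | Z): α-rule — add F W, F Z.
    T (W | (W | Z)): β-rule — branch into T W  //  T (W | Z).
      branch 1.1 (add T W):
        × closes — contains both W and ~W.
      branch 1.2 (add T (W | Z)):
        T (W | Z): β-rule — branch into T W  //  T Z.
          branch 1.2.1 (add T W):
            × closes — contains both W and ~W.
          branch 1.2.2 (add T Z):
            × closes — contains both Z and ~Z.
  branch 2 (add T (Y -> W)):
    T (W | (W | Z)): β-rule — branch into T W  //  T (W | Z).
      branch 2.1 (add T W):
        × closes — contains both W and ~W.
      branch 2.2 (add T (W | Z)):
        T (Y -> W): β-rule — branch into F Y  //  T W.
          branch 2.2.1 (add F Y):
            × closes — contains both Y and ~Y.
          branch 2.2.2 (add T W):
            × closes — contains both W and ~W.
All 6 branches close.
Every branch closed, so the negation is unsatisfiable and the formula is valid.

Valid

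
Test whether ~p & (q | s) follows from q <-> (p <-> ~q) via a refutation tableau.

Initial set: {T (q <-> (p <-> ~q)); F (~p & (q | s))}.
T (q <-> (p <-> ~q)): β-rule — branch into T q, T (p <-> ~q)  //  F q, F (p <-> ~q).
  branch 1 (add T q, T (p <-> ~q)):
    F (~p & (q | s)): β-rule — branch into F ~p  //  F (q | s).
      branch 1.1 (add F ~p):
        T (p <-> ~q): β-rule — branch into T p, T ~q  //  F p, F ~q.
          branch 1.1.1 (add T p, T ~q):
            × closes — contains both q and ~q.
          branch 1.1.2 (add F p, F ~q):
            × closes — contains both p and ~p.
      branch 1.2 (add F (q | s)):
        F (q | s): α-rule — add F q, F s.
        × closes — contains both q and ~q.
  branch 2 (add F q, F (p <-> ~q)):
    F (~p & (q | s)): β-rule — branch into F ~p  //  F (q | s).
      branch 2.1 (add F ~p):
        F (p <-> ~q): β-rule — branch into T p, F ~q  //  F p, T ~q.
          branch 2.1.1 (add T p, F ~q):
            × closes — contains both q and ~q.
          branch 2.1.2 (add F p, T ~q):
            × closes — contains both p and ~p.
      branch 2.2 (add F (q | s)):
        F (q | s): α-rule — add F q, F s.
        F (p <-> ~q): β-rule — branch into T p, F ~q  //  F p, T ~q.
          branch 2.2.1 (add T p, F ~q):
            × closes — contains both q and ~q.
          branch 2.2.2 (add F p, T ~q):
            ○ open, literals {p=false, q=false, s=false}.
6 branches closed, 1 open.
An open branch gives a countermodel: p=false, q=false, s=false (unmentioned atoms arbitrary); the premises hold there but the conclusion fails.

No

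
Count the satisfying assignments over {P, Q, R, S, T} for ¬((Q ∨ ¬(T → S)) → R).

10

Initial set: {¬((Q ∨ ¬(T → S)) → R)}.
¬((Q ∨ ¬(T → S)) → R): α-rule — add (Q ∨ ¬(T → S)), ¬R.
(Q ∨ ¬(T → S)): β-rule — branch into Q  //  ¬(T → S).
  branch 1 (add Q):
    ○ open, literals {Q=1, R=0}.
  branch 2 (add ¬(T → S)):
    ¬(T → S): α-rule — add T, ¬S.
    ○ open, literals {R=0, S=0, T=1}.
0 branches closed, 2 open.
Each open branch fixes some atoms; the unmentioned ones are free. Counting distinct full assignments: branch {Q=1, R=0} (P, S, T) contributes 8 new; branch {R=0, S=0, T=1} (P, Q) contributes 2 new. Total: 10.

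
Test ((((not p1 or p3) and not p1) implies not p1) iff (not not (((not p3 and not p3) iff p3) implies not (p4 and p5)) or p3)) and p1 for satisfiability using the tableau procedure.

Initial set: {(((((not p1 or p3) and not p1) implies not p1) iff (not not (((not p3 and not p3) iff p3) implies not (p4 and p5)) or p3)) and p1)}.
(((((not p1 or p3) and not p1) implies not p1) iff (not not (((not p3 and not p3) iff p3) implies not (p4 and p5)) or p3)) and p1): α-rule — add ((((not p1 or p3) and not p1) implies not p1) iff (not not (((not p3 and not p3) iff p3) implies not (p4 and p5)) or p3)), p1.
((((not p1 or p3) and not p1) implies not p1) iff (not not (((not p3 and not p3) iff p3) implies not (p4 and p5)) or p3)): β-rule — branch into (((not p1 or p3) and not p1) implies not p1), (not not (((not p3 and not p3) iff p3) implies not (p4 and p5)) or p3)  //  not (((not p1 or p3) and not p1) implies not p1), not (not not (((not p3 and not p3) iff p3) implies not (p4 and p5)) or p3).
  branch 1 (add (((not p1 or p3) and not p1) implies not p1), (not not (((not p3 and not p3) iff p3) implies not (p4 and p5)) or p3)):
    (((not p1 or p3) and not p1) implies not p1): β-rule — branch into not ((not p1 or p3) and not p1)  //  not p1.
      branch 1.1 (add not ((not p1 or p3) and not p1)):
        (not not (((not p3 and not p3) iff p3) implies not (p4 and p5)) or p3): β-rule — branch into not not (((not p3 and not p3) iff p3) implies not (p4 and p5))  //  p3.
          branch 1.1.1 (add not not (((not p3 and not p3) iff p3) implies not (p4 and p5))):
            not not (((not p3 and not p3) iff p3) implies not (p4 and p5)): drop double negation, giving (((not p3 and not p3) iff p3) implies not (p4 and p5)).
            not ((not p1 or p3) and not p1): β-rule — branch into not (not p1 or p3)  //  not not p1.
              branch 1.1.1.1 (add not (not p1 or p3)):
                not (not p1 or p3): α-rule — add not not p1, not p3.
                (((not p3 and not p3) iff p3) implies not (p4 and p5)): β-rule — branch into not ((not p3 and not p3) iff p3)  //  not (p4 and p5).
                  branch 1.1.1.1.1 (add not ((not p3 and not p3) iff p3)):
                    not ((not p3 and not p3) iff p3): β-rule — branch into (not p3 and not p3), not p3  //  not (not p3 and not p3), p3.
                      branch 1.1.1.1.1.1 (add (not p3 and not p3), not p3):
                        (not p3 and not p3): α-rule — add not p3, not p3.
                        ○ open, literals {p1=true, p3=false}.
                      branch 1.1.1.1.1.2 (add not (not p3 and not p3), p3):
                        × closes — contains both p3 and not p3.
                  branch 1.1.1.1.2 (add not (p4 and p5)):
                    not (p4 and p5): β-rule — branch into not p4  //  not p5.
                      branch 1.1.1.1.2.1 (add not p4):
                        ○ open, literals {p1=true, p3=false, p4=false}.
                      branch 1.1.1.1.2.2 (add not p5):
                        ○ open, literals {p1=true, p3=false, p5=false}.
              branch 1.1.1.2 (add not not p1):
                (((not p3 and not p3) iff p3) implies not (p4 and p5)): β-rule — branch into not ((not p3 and not p3) iff p3)  //  not (p4 and p5).
                  branch 1.1.1.2.1 (add not ((not p3 and not p3) iff p3)):
                    not ((not p3 and not p3) iff p3): β-rule — branch into (not p3 and not p3), not p3  //  not (not p3 and not p3), p3.
                      branch 1.1.1.2.1.1 (add (not p3 and not p3), not p3):
                        (not p3 and not p3): α-rule — add not p3, not p3.
                        ○ open, literals {p1=true, p3=false}.
                      branch 1.1.1.2.1.2 (add not (not p3 and not p3), p3):
                        not (not p3 and not p3): β-rule — branch into not not p3  //  not not p3.
                          branch 1.1.1.2.1.2.1 (add not not p3):
                            ○ open, literals {p1=true, p3=true}.
                          branch 1.1.1.2.1.2.2 (add not not p3):
                            ○ open, literals {p1=true, p3=true}.
                  branch 1.1.1.2.2 (add not (p4 and p5)):
                    not (p4 and p5): β-rule — branch into not p4  //  not p5.
                      branch 1.1.1.2.2.1 (add not p4):
                        ○ open, literals {p1=true, p4=false}.
                      branch 1.1.1.2.2.2 (add not p5):
                        ○ open, literals {p1=true, p5=false}.
          branch 1.1.2 (add p3):
            not ((not p1 or p3) and not p1): β-rule — branch into not (not p1 or p3)  //  not not p1.
              branch 1.1.2.1 (add not (not p1 or p3)):
                not (not p1 or p3): α-rule — add not not p1, not p3.
                × closes — contains both p3 and not p3.
              branch 1.1.2.2 (add not not p1):
                ○ open, literals {p1=true, p3=true}.
      branch 1.2 (add not p1):
        × closes — contains both p1 and not p1.
  branch 2 (add not (((not p1 or p3) and not p1) implies not p1), not (not not (((not p3 and not p3) iff p3) implies not (p4 and p5)) or p3)):
    not (((not p1 or p3) and not p1) implies not p1): α-rule — add ((not p1 or p3) and not p1), not not p1.
    not (not not (((not p3 and not p3) iff p3) implies not (p4 and p5)) or p3): α-rule — add not not not (((not p3 and not p3) iff p3) implies not (p4 and p5)), not p3.
    ((not p1 or p3) and not p1): α-rule — add (not p1 or p3), not p1.
    × closes — contains both p1 and not p1.
4 branches closed, 9 open.
An open branch gives a satisfying assignment: p1=true, p3=false.

Satisfiable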